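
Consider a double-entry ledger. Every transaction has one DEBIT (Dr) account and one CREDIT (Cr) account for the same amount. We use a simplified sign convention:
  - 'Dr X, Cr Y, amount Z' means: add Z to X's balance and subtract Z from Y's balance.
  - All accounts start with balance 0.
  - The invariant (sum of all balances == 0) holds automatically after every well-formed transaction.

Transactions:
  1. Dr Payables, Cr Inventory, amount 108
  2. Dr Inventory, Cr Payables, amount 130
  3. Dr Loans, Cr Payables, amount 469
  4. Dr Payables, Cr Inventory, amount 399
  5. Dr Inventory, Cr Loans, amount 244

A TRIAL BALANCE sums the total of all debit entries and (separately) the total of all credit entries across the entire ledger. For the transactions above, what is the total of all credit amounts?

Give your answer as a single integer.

Answer: 1350

Derivation:
Txn 1: credit+=108
Txn 2: credit+=130
Txn 3: credit+=469
Txn 4: credit+=399
Txn 5: credit+=244
Total credits = 1350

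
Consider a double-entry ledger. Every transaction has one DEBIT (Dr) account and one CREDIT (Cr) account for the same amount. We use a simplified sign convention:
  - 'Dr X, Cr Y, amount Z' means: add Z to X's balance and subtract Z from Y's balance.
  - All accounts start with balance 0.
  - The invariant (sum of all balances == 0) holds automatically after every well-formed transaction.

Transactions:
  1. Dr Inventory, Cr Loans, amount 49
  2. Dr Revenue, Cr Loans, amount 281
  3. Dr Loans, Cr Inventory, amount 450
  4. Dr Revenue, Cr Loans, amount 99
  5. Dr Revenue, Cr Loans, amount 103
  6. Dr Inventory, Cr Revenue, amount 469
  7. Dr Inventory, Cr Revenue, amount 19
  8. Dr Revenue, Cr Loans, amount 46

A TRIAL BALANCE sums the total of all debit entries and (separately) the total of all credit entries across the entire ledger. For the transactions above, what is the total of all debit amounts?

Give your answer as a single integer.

Answer: 1516

Derivation:
Txn 1: debit+=49
Txn 2: debit+=281
Txn 3: debit+=450
Txn 4: debit+=99
Txn 5: debit+=103
Txn 6: debit+=469
Txn 7: debit+=19
Txn 8: debit+=46
Total debits = 1516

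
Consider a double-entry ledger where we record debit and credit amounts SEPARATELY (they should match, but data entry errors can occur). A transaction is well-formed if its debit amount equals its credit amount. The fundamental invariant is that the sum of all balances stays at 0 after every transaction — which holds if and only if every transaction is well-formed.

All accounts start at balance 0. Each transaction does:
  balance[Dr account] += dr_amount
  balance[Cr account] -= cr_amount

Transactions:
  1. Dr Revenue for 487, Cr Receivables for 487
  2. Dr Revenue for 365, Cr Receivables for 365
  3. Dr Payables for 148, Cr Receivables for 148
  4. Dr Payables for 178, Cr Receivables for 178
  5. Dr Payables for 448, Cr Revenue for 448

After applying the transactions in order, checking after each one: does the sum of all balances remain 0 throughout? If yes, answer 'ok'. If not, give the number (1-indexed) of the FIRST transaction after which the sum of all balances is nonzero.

After txn 1: dr=487 cr=487 sum_balances=0
After txn 2: dr=365 cr=365 sum_balances=0
After txn 3: dr=148 cr=148 sum_balances=0
After txn 4: dr=178 cr=178 sum_balances=0
After txn 5: dr=448 cr=448 sum_balances=0

Answer: ok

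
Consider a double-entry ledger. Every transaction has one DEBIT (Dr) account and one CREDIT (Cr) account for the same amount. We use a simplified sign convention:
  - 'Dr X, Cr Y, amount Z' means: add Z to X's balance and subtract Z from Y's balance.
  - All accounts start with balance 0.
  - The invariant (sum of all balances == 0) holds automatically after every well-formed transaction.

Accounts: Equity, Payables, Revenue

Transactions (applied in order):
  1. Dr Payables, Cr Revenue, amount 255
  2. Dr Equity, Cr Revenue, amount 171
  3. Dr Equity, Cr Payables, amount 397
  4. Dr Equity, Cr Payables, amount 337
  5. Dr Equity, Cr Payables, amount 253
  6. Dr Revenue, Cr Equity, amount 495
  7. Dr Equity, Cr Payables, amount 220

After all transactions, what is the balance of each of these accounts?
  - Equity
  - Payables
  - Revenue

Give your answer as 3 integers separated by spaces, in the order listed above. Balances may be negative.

Answer: 883 -952 69

Derivation:
After txn 1 (Dr Payables, Cr Revenue, amount 255): Payables=255 Revenue=-255
After txn 2 (Dr Equity, Cr Revenue, amount 171): Equity=171 Payables=255 Revenue=-426
After txn 3 (Dr Equity, Cr Payables, amount 397): Equity=568 Payables=-142 Revenue=-426
After txn 4 (Dr Equity, Cr Payables, amount 337): Equity=905 Payables=-479 Revenue=-426
After txn 5 (Dr Equity, Cr Payables, amount 253): Equity=1158 Payables=-732 Revenue=-426
After txn 6 (Dr Revenue, Cr Equity, amount 495): Equity=663 Payables=-732 Revenue=69
After txn 7 (Dr Equity, Cr Payables, amount 220): Equity=883 Payables=-952 Revenue=69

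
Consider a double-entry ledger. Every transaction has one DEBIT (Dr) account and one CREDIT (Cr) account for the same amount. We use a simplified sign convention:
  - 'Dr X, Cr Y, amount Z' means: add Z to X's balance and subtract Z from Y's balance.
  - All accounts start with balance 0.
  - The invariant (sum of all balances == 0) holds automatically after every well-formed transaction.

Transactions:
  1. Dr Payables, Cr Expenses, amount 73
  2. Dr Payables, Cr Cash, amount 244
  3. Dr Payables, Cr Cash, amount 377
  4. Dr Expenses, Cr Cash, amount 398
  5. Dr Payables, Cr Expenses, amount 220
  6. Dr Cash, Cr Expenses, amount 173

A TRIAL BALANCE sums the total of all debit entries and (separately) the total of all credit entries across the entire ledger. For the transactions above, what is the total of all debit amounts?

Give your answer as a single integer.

Answer: 1485

Derivation:
Txn 1: debit+=73
Txn 2: debit+=244
Txn 3: debit+=377
Txn 4: debit+=398
Txn 5: debit+=220
Txn 6: debit+=173
Total debits = 1485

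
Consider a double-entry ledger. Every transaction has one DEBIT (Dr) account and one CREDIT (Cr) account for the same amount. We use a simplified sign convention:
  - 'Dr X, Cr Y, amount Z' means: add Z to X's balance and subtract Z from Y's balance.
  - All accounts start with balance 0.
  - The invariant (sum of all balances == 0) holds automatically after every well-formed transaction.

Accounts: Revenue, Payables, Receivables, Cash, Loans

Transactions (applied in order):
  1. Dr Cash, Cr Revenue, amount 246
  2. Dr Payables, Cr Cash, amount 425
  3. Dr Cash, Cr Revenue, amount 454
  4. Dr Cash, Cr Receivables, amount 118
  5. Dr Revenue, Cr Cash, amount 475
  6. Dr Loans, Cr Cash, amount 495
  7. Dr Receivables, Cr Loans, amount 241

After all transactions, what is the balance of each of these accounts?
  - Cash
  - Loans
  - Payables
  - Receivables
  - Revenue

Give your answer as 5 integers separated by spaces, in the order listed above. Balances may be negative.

After txn 1 (Dr Cash, Cr Revenue, amount 246): Cash=246 Revenue=-246
After txn 2 (Dr Payables, Cr Cash, amount 425): Cash=-179 Payables=425 Revenue=-246
After txn 3 (Dr Cash, Cr Revenue, amount 454): Cash=275 Payables=425 Revenue=-700
After txn 4 (Dr Cash, Cr Receivables, amount 118): Cash=393 Payables=425 Receivables=-118 Revenue=-700
After txn 5 (Dr Revenue, Cr Cash, amount 475): Cash=-82 Payables=425 Receivables=-118 Revenue=-225
After txn 6 (Dr Loans, Cr Cash, amount 495): Cash=-577 Loans=495 Payables=425 Receivables=-118 Revenue=-225
After txn 7 (Dr Receivables, Cr Loans, amount 241): Cash=-577 Loans=254 Payables=425 Receivables=123 Revenue=-225

Answer: -577 254 425 123 -225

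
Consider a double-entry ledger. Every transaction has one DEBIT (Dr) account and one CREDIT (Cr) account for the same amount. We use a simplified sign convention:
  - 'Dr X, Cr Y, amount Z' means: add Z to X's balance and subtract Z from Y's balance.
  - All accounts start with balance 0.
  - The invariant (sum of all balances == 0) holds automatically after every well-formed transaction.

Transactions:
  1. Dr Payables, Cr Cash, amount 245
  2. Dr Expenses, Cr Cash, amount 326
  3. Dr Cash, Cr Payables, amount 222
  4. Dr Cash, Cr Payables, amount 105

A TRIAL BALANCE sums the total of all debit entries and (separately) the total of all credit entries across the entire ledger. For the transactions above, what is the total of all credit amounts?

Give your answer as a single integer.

Answer: 898

Derivation:
Txn 1: credit+=245
Txn 2: credit+=326
Txn 3: credit+=222
Txn 4: credit+=105
Total credits = 898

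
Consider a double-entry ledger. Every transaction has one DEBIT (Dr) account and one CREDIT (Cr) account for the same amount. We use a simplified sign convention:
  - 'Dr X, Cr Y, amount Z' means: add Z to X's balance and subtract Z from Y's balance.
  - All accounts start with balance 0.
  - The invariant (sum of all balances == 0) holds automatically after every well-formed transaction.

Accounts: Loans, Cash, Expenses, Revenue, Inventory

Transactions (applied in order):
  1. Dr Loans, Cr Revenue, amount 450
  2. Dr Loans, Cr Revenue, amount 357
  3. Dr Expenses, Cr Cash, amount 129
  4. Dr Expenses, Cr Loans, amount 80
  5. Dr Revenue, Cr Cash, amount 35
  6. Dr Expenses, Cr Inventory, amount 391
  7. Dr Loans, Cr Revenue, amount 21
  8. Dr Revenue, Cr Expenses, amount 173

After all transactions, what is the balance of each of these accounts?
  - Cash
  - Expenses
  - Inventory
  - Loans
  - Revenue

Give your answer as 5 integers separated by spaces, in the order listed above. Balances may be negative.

Answer: -164 427 -391 748 -620

Derivation:
After txn 1 (Dr Loans, Cr Revenue, amount 450): Loans=450 Revenue=-450
After txn 2 (Dr Loans, Cr Revenue, amount 357): Loans=807 Revenue=-807
After txn 3 (Dr Expenses, Cr Cash, amount 129): Cash=-129 Expenses=129 Loans=807 Revenue=-807
After txn 4 (Dr Expenses, Cr Loans, amount 80): Cash=-129 Expenses=209 Loans=727 Revenue=-807
After txn 5 (Dr Revenue, Cr Cash, amount 35): Cash=-164 Expenses=209 Loans=727 Revenue=-772
After txn 6 (Dr Expenses, Cr Inventory, amount 391): Cash=-164 Expenses=600 Inventory=-391 Loans=727 Revenue=-772
After txn 7 (Dr Loans, Cr Revenue, amount 21): Cash=-164 Expenses=600 Inventory=-391 Loans=748 Revenue=-793
After txn 8 (Dr Revenue, Cr Expenses, amount 173): Cash=-164 Expenses=427 Inventory=-391 Loans=748 Revenue=-620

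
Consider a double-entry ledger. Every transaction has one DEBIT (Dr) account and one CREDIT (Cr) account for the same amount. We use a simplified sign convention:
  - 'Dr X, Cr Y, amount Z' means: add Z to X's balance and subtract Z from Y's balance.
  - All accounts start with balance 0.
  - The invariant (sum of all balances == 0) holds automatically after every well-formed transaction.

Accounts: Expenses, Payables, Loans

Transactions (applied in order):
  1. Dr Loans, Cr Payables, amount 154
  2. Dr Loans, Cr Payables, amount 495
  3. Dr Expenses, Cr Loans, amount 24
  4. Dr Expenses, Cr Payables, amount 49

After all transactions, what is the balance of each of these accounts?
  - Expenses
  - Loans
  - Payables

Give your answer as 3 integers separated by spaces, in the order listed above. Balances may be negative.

Answer: 73 625 -698

Derivation:
After txn 1 (Dr Loans, Cr Payables, amount 154): Loans=154 Payables=-154
After txn 2 (Dr Loans, Cr Payables, amount 495): Loans=649 Payables=-649
After txn 3 (Dr Expenses, Cr Loans, amount 24): Expenses=24 Loans=625 Payables=-649
After txn 4 (Dr Expenses, Cr Payables, amount 49): Expenses=73 Loans=625 Payables=-698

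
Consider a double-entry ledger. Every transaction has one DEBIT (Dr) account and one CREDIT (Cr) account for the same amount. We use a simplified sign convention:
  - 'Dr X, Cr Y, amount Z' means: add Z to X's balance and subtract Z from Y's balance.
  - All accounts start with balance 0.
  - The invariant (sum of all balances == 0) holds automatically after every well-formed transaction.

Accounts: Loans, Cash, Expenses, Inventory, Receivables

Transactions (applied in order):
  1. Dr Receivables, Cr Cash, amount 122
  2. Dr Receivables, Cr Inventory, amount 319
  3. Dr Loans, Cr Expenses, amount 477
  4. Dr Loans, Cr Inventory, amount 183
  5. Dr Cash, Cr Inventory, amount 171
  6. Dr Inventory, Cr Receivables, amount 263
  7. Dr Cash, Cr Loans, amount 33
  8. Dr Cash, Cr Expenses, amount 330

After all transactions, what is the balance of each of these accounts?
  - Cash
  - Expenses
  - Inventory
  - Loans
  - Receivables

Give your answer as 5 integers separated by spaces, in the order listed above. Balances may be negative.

After txn 1 (Dr Receivables, Cr Cash, amount 122): Cash=-122 Receivables=122
After txn 2 (Dr Receivables, Cr Inventory, amount 319): Cash=-122 Inventory=-319 Receivables=441
After txn 3 (Dr Loans, Cr Expenses, amount 477): Cash=-122 Expenses=-477 Inventory=-319 Loans=477 Receivables=441
After txn 4 (Dr Loans, Cr Inventory, amount 183): Cash=-122 Expenses=-477 Inventory=-502 Loans=660 Receivables=441
After txn 5 (Dr Cash, Cr Inventory, amount 171): Cash=49 Expenses=-477 Inventory=-673 Loans=660 Receivables=441
After txn 6 (Dr Inventory, Cr Receivables, amount 263): Cash=49 Expenses=-477 Inventory=-410 Loans=660 Receivables=178
After txn 7 (Dr Cash, Cr Loans, amount 33): Cash=82 Expenses=-477 Inventory=-410 Loans=627 Receivables=178
After txn 8 (Dr Cash, Cr Expenses, amount 330): Cash=412 Expenses=-807 Inventory=-410 Loans=627 Receivables=178

Answer: 412 -807 -410 627 178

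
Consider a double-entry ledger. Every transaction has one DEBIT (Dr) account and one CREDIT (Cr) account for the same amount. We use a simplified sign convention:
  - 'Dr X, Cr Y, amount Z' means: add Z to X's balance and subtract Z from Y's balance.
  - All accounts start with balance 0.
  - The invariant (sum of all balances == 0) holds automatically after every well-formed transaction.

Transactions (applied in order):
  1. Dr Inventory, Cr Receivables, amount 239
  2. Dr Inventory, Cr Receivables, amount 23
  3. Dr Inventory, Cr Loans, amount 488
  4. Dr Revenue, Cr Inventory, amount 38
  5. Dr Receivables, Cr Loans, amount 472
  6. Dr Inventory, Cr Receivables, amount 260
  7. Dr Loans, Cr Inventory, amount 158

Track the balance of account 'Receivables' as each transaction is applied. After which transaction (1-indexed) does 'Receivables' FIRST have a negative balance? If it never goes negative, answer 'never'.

Answer: 1

Derivation:
After txn 1: Receivables=-239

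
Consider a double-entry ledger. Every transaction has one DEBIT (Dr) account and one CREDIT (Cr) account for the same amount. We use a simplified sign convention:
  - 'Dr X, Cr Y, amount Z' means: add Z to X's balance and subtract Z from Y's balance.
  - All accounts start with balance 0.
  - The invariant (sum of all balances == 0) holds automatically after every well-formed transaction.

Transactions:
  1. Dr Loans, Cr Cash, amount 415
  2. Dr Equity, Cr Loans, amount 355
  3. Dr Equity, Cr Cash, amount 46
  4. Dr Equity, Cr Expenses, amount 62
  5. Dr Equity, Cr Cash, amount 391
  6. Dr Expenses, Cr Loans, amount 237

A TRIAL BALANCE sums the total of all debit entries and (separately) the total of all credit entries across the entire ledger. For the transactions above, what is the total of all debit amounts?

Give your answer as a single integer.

Txn 1: debit+=415
Txn 2: debit+=355
Txn 3: debit+=46
Txn 4: debit+=62
Txn 5: debit+=391
Txn 6: debit+=237
Total debits = 1506

Answer: 1506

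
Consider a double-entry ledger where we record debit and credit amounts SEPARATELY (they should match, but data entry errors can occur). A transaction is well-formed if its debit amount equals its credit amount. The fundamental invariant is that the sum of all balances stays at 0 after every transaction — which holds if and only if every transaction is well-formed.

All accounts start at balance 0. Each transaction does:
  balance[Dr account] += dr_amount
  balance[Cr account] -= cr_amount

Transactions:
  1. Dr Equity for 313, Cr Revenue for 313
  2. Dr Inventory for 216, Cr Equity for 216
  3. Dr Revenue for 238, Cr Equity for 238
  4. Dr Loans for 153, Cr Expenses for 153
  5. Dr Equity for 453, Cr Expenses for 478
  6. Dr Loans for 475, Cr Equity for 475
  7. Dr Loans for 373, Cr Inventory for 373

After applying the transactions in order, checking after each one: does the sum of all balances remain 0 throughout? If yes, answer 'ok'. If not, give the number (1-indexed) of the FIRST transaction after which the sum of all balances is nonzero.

After txn 1: dr=313 cr=313 sum_balances=0
After txn 2: dr=216 cr=216 sum_balances=0
After txn 3: dr=238 cr=238 sum_balances=0
After txn 4: dr=153 cr=153 sum_balances=0
After txn 5: dr=453 cr=478 sum_balances=-25
After txn 6: dr=475 cr=475 sum_balances=-25
After txn 7: dr=373 cr=373 sum_balances=-25

Answer: 5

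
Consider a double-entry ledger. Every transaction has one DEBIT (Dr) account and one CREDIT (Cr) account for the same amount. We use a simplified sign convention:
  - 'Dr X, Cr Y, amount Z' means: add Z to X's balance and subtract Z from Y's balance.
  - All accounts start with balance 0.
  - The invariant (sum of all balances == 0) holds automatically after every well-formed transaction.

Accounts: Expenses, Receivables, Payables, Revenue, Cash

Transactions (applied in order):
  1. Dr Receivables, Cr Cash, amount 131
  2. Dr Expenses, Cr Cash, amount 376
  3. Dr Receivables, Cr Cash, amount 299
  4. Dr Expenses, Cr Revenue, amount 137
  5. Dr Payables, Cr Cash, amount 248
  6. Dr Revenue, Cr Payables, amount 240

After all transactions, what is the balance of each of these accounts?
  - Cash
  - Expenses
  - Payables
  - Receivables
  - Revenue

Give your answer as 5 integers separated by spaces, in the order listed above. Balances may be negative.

Answer: -1054 513 8 430 103

Derivation:
After txn 1 (Dr Receivables, Cr Cash, amount 131): Cash=-131 Receivables=131
After txn 2 (Dr Expenses, Cr Cash, amount 376): Cash=-507 Expenses=376 Receivables=131
After txn 3 (Dr Receivables, Cr Cash, amount 299): Cash=-806 Expenses=376 Receivables=430
After txn 4 (Dr Expenses, Cr Revenue, amount 137): Cash=-806 Expenses=513 Receivables=430 Revenue=-137
After txn 5 (Dr Payables, Cr Cash, amount 248): Cash=-1054 Expenses=513 Payables=248 Receivables=430 Revenue=-137
After txn 6 (Dr Revenue, Cr Payables, amount 240): Cash=-1054 Expenses=513 Payables=8 Receivables=430 Revenue=103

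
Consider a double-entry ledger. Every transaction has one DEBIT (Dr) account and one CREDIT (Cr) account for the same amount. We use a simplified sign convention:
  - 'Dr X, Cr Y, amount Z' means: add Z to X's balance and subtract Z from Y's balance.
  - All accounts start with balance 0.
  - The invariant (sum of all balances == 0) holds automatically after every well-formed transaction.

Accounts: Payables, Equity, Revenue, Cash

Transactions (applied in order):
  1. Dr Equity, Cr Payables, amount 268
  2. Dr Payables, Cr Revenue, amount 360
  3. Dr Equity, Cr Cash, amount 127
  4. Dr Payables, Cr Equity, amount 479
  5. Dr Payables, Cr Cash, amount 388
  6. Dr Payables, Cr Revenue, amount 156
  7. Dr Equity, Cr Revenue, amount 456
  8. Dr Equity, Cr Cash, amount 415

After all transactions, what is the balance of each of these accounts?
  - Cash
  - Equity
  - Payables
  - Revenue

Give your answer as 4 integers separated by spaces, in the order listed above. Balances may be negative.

After txn 1 (Dr Equity, Cr Payables, amount 268): Equity=268 Payables=-268
After txn 2 (Dr Payables, Cr Revenue, amount 360): Equity=268 Payables=92 Revenue=-360
After txn 3 (Dr Equity, Cr Cash, amount 127): Cash=-127 Equity=395 Payables=92 Revenue=-360
After txn 4 (Dr Payables, Cr Equity, amount 479): Cash=-127 Equity=-84 Payables=571 Revenue=-360
After txn 5 (Dr Payables, Cr Cash, amount 388): Cash=-515 Equity=-84 Payables=959 Revenue=-360
After txn 6 (Dr Payables, Cr Revenue, amount 156): Cash=-515 Equity=-84 Payables=1115 Revenue=-516
After txn 7 (Dr Equity, Cr Revenue, amount 456): Cash=-515 Equity=372 Payables=1115 Revenue=-972
After txn 8 (Dr Equity, Cr Cash, amount 415): Cash=-930 Equity=787 Payables=1115 Revenue=-972

Answer: -930 787 1115 -972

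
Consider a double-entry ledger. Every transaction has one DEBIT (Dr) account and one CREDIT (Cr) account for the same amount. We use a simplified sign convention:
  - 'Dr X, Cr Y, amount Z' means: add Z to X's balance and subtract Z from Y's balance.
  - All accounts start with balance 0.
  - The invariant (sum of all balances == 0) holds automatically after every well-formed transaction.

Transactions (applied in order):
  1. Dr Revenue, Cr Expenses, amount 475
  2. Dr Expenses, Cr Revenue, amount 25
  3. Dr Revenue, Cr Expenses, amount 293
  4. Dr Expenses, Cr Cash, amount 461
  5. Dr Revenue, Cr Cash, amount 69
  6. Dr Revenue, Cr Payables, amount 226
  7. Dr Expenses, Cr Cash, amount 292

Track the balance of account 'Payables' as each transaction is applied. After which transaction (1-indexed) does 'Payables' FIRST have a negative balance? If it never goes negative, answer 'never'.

After txn 1: Payables=0
After txn 2: Payables=0
After txn 3: Payables=0
After txn 4: Payables=0
After txn 5: Payables=0
After txn 6: Payables=-226

Answer: 6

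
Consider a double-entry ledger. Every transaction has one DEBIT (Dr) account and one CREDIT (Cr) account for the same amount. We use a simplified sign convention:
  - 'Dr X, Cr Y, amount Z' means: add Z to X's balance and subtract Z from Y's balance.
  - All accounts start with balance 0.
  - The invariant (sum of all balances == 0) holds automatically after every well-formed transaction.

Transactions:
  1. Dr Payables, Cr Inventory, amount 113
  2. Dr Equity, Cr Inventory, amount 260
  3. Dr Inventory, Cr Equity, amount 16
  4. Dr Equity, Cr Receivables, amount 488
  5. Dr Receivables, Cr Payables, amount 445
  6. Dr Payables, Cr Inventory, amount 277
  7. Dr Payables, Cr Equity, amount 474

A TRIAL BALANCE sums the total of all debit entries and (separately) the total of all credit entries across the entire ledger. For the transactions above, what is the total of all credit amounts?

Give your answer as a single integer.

Txn 1: credit+=113
Txn 2: credit+=260
Txn 3: credit+=16
Txn 4: credit+=488
Txn 5: credit+=445
Txn 6: credit+=277
Txn 7: credit+=474
Total credits = 2073

Answer: 2073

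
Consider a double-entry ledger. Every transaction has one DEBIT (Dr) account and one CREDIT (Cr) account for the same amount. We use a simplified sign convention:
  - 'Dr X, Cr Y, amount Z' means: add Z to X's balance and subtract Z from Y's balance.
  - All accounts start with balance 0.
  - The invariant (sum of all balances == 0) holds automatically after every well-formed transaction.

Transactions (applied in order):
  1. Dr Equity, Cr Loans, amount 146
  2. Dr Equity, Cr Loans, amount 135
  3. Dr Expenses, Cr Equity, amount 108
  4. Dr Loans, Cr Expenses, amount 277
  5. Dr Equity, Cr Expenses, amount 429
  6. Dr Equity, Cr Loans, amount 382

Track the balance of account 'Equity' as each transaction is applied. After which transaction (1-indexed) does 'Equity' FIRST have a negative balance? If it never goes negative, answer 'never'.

Answer: never

Derivation:
After txn 1: Equity=146
After txn 2: Equity=281
After txn 3: Equity=173
After txn 4: Equity=173
After txn 5: Equity=602
After txn 6: Equity=984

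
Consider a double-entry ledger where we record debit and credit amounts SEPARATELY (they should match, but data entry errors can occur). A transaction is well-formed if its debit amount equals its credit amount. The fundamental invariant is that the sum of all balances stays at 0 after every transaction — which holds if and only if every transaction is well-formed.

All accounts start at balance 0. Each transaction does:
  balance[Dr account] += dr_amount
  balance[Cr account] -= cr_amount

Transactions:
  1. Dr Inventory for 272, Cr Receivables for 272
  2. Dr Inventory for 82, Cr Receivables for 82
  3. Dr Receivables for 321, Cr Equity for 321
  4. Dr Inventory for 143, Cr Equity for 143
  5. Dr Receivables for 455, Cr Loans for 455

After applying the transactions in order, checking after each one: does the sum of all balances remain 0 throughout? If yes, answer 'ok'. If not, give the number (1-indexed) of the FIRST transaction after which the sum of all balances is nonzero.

Answer: ok

Derivation:
After txn 1: dr=272 cr=272 sum_balances=0
After txn 2: dr=82 cr=82 sum_balances=0
After txn 3: dr=321 cr=321 sum_balances=0
After txn 4: dr=143 cr=143 sum_balances=0
After txn 5: dr=455 cr=455 sum_balances=0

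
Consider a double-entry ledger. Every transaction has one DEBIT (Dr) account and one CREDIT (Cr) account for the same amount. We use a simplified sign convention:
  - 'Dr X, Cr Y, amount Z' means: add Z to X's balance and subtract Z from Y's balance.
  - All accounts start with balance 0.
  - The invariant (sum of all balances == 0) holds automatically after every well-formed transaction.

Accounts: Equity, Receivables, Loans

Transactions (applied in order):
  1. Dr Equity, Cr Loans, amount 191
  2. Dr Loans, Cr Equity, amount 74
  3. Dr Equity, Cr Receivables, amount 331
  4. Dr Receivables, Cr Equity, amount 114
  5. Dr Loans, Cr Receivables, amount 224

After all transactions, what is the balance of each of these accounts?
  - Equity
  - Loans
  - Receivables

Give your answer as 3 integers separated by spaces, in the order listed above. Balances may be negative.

After txn 1 (Dr Equity, Cr Loans, amount 191): Equity=191 Loans=-191
After txn 2 (Dr Loans, Cr Equity, amount 74): Equity=117 Loans=-117
After txn 3 (Dr Equity, Cr Receivables, amount 331): Equity=448 Loans=-117 Receivables=-331
After txn 4 (Dr Receivables, Cr Equity, amount 114): Equity=334 Loans=-117 Receivables=-217
After txn 5 (Dr Loans, Cr Receivables, amount 224): Equity=334 Loans=107 Receivables=-441

Answer: 334 107 -441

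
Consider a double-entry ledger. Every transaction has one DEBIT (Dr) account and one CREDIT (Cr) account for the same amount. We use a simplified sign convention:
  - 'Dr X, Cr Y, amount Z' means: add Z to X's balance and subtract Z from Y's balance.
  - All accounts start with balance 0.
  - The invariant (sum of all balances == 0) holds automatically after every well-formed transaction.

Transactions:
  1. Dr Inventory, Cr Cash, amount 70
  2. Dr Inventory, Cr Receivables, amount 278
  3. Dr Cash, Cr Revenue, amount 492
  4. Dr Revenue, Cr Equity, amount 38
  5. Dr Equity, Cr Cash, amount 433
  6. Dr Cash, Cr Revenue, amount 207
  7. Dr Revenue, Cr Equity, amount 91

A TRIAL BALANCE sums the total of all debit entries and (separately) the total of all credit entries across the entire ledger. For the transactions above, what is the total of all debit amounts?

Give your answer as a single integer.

Txn 1: debit+=70
Txn 2: debit+=278
Txn 3: debit+=492
Txn 4: debit+=38
Txn 5: debit+=433
Txn 6: debit+=207
Txn 7: debit+=91
Total debits = 1609

Answer: 1609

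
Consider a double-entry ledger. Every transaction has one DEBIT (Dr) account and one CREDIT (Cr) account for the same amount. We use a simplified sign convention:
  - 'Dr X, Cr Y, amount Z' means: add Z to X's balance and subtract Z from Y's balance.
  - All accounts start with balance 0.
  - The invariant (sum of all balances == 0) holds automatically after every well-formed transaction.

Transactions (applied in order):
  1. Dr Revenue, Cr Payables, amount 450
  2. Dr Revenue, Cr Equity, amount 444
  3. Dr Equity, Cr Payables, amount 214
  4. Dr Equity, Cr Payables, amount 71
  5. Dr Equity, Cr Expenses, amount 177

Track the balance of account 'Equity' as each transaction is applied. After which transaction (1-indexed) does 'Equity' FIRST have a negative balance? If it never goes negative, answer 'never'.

Answer: 2

Derivation:
After txn 1: Equity=0
After txn 2: Equity=-444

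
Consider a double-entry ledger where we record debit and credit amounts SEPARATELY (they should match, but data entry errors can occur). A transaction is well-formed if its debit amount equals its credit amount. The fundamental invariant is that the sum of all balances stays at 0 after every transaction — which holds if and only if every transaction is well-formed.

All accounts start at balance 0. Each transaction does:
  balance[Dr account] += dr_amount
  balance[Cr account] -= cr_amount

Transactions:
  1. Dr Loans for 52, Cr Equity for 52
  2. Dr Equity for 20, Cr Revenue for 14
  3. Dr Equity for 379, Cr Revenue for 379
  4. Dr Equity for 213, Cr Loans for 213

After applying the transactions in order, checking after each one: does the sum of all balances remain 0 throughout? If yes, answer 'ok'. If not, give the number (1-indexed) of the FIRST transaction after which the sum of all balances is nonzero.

After txn 1: dr=52 cr=52 sum_balances=0
After txn 2: dr=20 cr=14 sum_balances=6
After txn 3: dr=379 cr=379 sum_balances=6
After txn 4: dr=213 cr=213 sum_balances=6

Answer: 2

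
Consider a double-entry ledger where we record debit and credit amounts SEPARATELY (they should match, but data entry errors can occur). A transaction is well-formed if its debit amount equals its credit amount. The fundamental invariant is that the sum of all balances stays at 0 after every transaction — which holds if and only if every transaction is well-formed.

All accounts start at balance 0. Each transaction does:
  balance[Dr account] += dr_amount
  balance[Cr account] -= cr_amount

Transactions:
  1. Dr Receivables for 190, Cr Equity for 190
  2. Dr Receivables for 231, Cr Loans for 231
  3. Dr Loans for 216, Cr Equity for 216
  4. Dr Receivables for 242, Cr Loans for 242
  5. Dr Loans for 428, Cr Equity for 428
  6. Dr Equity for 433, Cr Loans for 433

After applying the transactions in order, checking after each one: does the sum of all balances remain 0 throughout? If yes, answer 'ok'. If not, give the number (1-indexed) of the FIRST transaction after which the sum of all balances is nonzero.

After txn 1: dr=190 cr=190 sum_balances=0
After txn 2: dr=231 cr=231 sum_balances=0
After txn 3: dr=216 cr=216 sum_balances=0
After txn 4: dr=242 cr=242 sum_balances=0
After txn 5: dr=428 cr=428 sum_balances=0
After txn 6: dr=433 cr=433 sum_balances=0

Answer: ok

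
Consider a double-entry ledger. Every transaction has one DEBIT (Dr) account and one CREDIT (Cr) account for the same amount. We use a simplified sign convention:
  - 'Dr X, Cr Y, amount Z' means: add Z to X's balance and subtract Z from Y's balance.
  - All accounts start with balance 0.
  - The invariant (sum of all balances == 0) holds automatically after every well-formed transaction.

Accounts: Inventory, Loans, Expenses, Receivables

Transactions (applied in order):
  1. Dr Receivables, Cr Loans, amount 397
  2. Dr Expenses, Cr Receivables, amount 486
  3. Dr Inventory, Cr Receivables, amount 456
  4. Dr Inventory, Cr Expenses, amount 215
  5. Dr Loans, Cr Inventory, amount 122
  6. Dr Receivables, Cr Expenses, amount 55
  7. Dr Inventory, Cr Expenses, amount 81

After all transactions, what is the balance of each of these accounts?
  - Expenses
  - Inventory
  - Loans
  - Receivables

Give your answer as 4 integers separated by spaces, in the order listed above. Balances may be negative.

After txn 1 (Dr Receivables, Cr Loans, amount 397): Loans=-397 Receivables=397
After txn 2 (Dr Expenses, Cr Receivables, amount 486): Expenses=486 Loans=-397 Receivables=-89
After txn 3 (Dr Inventory, Cr Receivables, amount 456): Expenses=486 Inventory=456 Loans=-397 Receivables=-545
After txn 4 (Dr Inventory, Cr Expenses, amount 215): Expenses=271 Inventory=671 Loans=-397 Receivables=-545
After txn 5 (Dr Loans, Cr Inventory, amount 122): Expenses=271 Inventory=549 Loans=-275 Receivables=-545
After txn 6 (Dr Receivables, Cr Expenses, amount 55): Expenses=216 Inventory=549 Loans=-275 Receivables=-490
After txn 7 (Dr Inventory, Cr Expenses, amount 81): Expenses=135 Inventory=630 Loans=-275 Receivables=-490

Answer: 135 630 -275 -490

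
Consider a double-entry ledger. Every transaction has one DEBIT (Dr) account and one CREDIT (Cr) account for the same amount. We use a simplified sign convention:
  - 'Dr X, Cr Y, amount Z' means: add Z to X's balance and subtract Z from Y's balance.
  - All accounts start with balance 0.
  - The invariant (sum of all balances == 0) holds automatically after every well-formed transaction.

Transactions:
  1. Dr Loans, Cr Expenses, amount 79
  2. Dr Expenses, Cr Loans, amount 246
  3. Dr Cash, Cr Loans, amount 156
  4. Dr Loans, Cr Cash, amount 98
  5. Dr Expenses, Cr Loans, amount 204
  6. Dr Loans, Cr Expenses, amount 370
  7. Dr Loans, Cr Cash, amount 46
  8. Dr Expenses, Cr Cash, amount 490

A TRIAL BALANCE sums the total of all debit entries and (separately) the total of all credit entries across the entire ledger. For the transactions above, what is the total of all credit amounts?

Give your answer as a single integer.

Txn 1: credit+=79
Txn 2: credit+=246
Txn 3: credit+=156
Txn 4: credit+=98
Txn 5: credit+=204
Txn 6: credit+=370
Txn 7: credit+=46
Txn 8: credit+=490
Total credits = 1689

Answer: 1689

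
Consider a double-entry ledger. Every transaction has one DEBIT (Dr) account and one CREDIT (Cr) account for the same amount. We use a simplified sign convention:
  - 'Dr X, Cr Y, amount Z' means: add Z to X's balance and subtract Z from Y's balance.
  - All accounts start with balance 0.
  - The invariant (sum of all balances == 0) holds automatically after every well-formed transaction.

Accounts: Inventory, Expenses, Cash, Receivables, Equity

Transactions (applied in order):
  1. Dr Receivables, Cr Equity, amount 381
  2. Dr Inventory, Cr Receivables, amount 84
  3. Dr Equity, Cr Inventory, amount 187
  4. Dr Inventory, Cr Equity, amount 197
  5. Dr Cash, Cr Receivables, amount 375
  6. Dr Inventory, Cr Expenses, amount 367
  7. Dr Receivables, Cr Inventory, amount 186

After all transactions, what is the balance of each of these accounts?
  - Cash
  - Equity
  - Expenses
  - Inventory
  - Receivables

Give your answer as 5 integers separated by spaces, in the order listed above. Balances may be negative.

Answer: 375 -391 -367 275 108

Derivation:
After txn 1 (Dr Receivables, Cr Equity, amount 381): Equity=-381 Receivables=381
After txn 2 (Dr Inventory, Cr Receivables, amount 84): Equity=-381 Inventory=84 Receivables=297
After txn 3 (Dr Equity, Cr Inventory, amount 187): Equity=-194 Inventory=-103 Receivables=297
After txn 4 (Dr Inventory, Cr Equity, amount 197): Equity=-391 Inventory=94 Receivables=297
After txn 5 (Dr Cash, Cr Receivables, amount 375): Cash=375 Equity=-391 Inventory=94 Receivables=-78
After txn 6 (Dr Inventory, Cr Expenses, amount 367): Cash=375 Equity=-391 Expenses=-367 Inventory=461 Receivables=-78
After txn 7 (Dr Receivables, Cr Inventory, amount 186): Cash=375 Equity=-391 Expenses=-367 Inventory=275 Receivables=108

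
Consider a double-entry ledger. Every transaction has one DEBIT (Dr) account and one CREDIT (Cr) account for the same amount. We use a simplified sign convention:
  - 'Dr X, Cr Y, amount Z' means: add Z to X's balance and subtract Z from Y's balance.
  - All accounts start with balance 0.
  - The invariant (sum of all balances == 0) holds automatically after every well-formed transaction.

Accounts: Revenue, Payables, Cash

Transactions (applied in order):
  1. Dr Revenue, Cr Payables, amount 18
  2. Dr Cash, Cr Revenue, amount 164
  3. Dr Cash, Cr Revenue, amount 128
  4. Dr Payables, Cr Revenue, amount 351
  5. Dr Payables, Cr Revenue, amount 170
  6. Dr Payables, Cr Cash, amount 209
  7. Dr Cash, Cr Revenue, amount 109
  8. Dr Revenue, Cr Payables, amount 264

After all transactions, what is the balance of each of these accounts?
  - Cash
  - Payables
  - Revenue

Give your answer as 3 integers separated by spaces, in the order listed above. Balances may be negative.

After txn 1 (Dr Revenue, Cr Payables, amount 18): Payables=-18 Revenue=18
After txn 2 (Dr Cash, Cr Revenue, amount 164): Cash=164 Payables=-18 Revenue=-146
After txn 3 (Dr Cash, Cr Revenue, amount 128): Cash=292 Payables=-18 Revenue=-274
After txn 4 (Dr Payables, Cr Revenue, amount 351): Cash=292 Payables=333 Revenue=-625
After txn 5 (Dr Payables, Cr Revenue, amount 170): Cash=292 Payables=503 Revenue=-795
After txn 6 (Dr Payables, Cr Cash, amount 209): Cash=83 Payables=712 Revenue=-795
After txn 7 (Dr Cash, Cr Revenue, amount 109): Cash=192 Payables=712 Revenue=-904
After txn 8 (Dr Revenue, Cr Payables, amount 264): Cash=192 Payables=448 Revenue=-640

Answer: 192 448 -640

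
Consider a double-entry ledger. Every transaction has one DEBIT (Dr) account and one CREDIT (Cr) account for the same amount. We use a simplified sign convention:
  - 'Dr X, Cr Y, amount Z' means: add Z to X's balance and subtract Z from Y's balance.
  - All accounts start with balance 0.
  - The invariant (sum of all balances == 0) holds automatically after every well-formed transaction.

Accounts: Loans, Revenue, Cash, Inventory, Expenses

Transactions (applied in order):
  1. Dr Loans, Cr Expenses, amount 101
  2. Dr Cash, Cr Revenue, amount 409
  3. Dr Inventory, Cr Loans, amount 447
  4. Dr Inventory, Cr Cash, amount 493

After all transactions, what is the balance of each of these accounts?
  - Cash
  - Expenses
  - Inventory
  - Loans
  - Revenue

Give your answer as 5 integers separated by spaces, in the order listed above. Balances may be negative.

Answer: -84 -101 940 -346 -409

Derivation:
After txn 1 (Dr Loans, Cr Expenses, amount 101): Expenses=-101 Loans=101
After txn 2 (Dr Cash, Cr Revenue, amount 409): Cash=409 Expenses=-101 Loans=101 Revenue=-409
After txn 3 (Dr Inventory, Cr Loans, amount 447): Cash=409 Expenses=-101 Inventory=447 Loans=-346 Revenue=-409
After txn 4 (Dr Inventory, Cr Cash, amount 493): Cash=-84 Expenses=-101 Inventory=940 Loans=-346 Revenue=-409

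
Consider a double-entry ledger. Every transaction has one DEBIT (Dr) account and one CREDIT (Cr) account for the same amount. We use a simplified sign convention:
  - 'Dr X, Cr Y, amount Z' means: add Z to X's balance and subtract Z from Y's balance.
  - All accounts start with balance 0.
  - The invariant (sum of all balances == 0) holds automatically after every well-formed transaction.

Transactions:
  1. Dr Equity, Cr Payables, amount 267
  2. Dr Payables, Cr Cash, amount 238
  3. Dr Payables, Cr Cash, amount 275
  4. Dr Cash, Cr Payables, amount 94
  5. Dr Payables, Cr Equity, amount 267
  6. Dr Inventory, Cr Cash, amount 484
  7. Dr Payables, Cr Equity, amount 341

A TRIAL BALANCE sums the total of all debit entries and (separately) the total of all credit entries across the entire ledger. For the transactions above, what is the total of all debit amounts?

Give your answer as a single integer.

Txn 1: debit+=267
Txn 2: debit+=238
Txn 3: debit+=275
Txn 4: debit+=94
Txn 5: debit+=267
Txn 6: debit+=484
Txn 7: debit+=341
Total debits = 1966

Answer: 1966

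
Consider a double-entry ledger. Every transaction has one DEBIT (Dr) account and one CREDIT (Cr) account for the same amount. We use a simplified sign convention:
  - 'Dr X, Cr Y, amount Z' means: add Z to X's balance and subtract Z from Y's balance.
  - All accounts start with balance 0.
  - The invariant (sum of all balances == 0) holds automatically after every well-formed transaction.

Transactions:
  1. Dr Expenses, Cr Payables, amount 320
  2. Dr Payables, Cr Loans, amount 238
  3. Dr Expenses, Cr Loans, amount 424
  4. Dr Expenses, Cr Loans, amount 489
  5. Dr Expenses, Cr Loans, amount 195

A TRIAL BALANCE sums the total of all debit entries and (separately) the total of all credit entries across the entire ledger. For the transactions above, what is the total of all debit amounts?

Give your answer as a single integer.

Txn 1: debit+=320
Txn 2: debit+=238
Txn 3: debit+=424
Txn 4: debit+=489
Txn 5: debit+=195
Total debits = 1666

Answer: 1666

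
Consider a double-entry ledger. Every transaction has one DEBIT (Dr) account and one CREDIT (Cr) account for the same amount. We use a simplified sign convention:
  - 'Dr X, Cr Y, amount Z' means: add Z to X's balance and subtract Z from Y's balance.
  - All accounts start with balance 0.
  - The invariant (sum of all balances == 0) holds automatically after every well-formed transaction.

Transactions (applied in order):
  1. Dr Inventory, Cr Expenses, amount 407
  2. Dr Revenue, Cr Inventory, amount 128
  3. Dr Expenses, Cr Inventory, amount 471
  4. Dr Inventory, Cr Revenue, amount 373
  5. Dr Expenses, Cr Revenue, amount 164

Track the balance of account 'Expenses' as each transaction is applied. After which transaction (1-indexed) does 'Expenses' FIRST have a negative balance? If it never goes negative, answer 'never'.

After txn 1: Expenses=-407

Answer: 1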